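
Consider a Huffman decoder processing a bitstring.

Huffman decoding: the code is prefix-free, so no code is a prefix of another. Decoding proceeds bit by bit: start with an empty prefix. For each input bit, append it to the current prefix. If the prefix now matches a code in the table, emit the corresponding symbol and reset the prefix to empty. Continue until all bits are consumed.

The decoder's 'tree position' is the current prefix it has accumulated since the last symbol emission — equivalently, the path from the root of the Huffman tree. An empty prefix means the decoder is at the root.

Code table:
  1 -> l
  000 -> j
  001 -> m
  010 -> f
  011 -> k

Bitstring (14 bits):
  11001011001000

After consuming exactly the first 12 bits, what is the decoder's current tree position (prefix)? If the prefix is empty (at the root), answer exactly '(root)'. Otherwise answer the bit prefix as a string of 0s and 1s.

Bit 0: prefix='1' -> emit 'l', reset
Bit 1: prefix='1' -> emit 'l', reset
Bit 2: prefix='0' (no match yet)
Bit 3: prefix='00' (no match yet)
Bit 4: prefix='001' -> emit 'm', reset
Bit 5: prefix='0' (no match yet)
Bit 6: prefix='01' (no match yet)
Bit 7: prefix='011' -> emit 'k', reset
Bit 8: prefix='0' (no match yet)
Bit 9: prefix='00' (no match yet)
Bit 10: prefix='001' -> emit 'm', reset
Bit 11: prefix='0' (no match yet)

Answer: 0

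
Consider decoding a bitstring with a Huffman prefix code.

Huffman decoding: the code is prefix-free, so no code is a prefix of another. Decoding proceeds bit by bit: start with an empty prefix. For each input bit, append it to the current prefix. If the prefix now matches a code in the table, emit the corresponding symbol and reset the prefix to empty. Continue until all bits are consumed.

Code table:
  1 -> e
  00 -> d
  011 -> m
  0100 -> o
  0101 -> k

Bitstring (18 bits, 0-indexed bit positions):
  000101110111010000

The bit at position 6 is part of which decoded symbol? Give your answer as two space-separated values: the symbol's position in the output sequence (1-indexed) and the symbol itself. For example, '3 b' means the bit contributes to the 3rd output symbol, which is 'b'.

Bit 0: prefix='0' (no match yet)
Bit 1: prefix='00' -> emit 'd', reset
Bit 2: prefix='0' (no match yet)
Bit 3: prefix='01' (no match yet)
Bit 4: prefix='010' (no match yet)
Bit 5: prefix='0101' -> emit 'k', reset
Bit 6: prefix='1' -> emit 'e', reset
Bit 7: prefix='1' -> emit 'e', reset
Bit 8: prefix='0' (no match yet)
Bit 9: prefix='01' (no match yet)
Bit 10: prefix='011' -> emit 'm', reset

Answer: 3 e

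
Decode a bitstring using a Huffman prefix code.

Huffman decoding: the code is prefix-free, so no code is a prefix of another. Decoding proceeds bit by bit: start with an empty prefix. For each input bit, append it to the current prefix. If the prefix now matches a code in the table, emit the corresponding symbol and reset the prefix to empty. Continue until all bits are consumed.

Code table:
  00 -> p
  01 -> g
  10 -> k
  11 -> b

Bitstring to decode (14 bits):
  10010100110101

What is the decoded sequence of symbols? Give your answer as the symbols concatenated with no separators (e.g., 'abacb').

Answer: kggpbgg

Derivation:
Bit 0: prefix='1' (no match yet)
Bit 1: prefix='10' -> emit 'k', reset
Bit 2: prefix='0' (no match yet)
Bit 3: prefix='01' -> emit 'g', reset
Bit 4: prefix='0' (no match yet)
Bit 5: prefix='01' -> emit 'g', reset
Bit 6: prefix='0' (no match yet)
Bit 7: prefix='00' -> emit 'p', reset
Bit 8: prefix='1' (no match yet)
Bit 9: prefix='11' -> emit 'b', reset
Bit 10: prefix='0' (no match yet)
Bit 11: prefix='01' -> emit 'g', reset
Bit 12: prefix='0' (no match yet)
Bit 13: prefix='01' -> emit 'g', reset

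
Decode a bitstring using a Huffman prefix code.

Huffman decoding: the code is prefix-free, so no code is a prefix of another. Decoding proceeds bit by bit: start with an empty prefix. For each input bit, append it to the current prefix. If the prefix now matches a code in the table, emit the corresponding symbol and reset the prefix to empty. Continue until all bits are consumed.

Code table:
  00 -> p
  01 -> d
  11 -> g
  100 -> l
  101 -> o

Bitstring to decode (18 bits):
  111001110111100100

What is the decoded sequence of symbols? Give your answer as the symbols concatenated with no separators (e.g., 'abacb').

Bit 0: prefix='1' (no match yet)
Bit 1: prefix='11' -> emit 'g', reset
Bit 2: prefix='1' (no match yet)
Bit 3: prefix='10' (no match yet)
Bit 4: prefix='100' -> emit 'l', reset
Bit 5: prefix='1' (no match yet)
Bit 6: prefix='11' -> emit 'g', reset
Bit 7: prefix='1' (no match yet)
Bit 8: prefix='10' (no match yet)
Bit 9: prefix='101' -> emit 'o', reset
Bit 10: prefix='1' (no match yet)
Bit 11: prefix='11' -> emit 'g', reset
Bit 12: prefix='1' (no match yet)
Bit 13: prefix='10' (no match yet)
Bit 14: prefix='100' -> emit 'l', reset
Bit 15: prefix='1' (no match yet)
Bit 16: prefix='10' (no match yet)
Bit 17: prefix='100' -> emit 'l', reset

Answer: glgogll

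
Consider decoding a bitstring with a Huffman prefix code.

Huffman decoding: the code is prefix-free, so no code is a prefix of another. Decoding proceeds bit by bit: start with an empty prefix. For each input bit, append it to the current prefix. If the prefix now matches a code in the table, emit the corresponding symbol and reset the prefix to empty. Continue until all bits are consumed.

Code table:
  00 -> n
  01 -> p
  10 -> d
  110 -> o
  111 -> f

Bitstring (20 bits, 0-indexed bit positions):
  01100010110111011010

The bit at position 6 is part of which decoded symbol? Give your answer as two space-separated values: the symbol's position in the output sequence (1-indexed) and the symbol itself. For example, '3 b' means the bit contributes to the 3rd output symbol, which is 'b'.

Bit 0: prefix='0' (no match yet)
Bit 1: prefix='01' -> emit 'p', reset
Bit 2: prefix='1' (no match yet)
Bit 3: prefix='10' -> emit 'd', reset
Bit 4: prefix='0' (no match yet)
Bit 5: prefix='00' -> emit 'n', reset
Bit 6: prefix='1' (no match yet)
Bit 7: prefix='10' -> emit 'd', reset
Bit 8: prefix='1' (no match yet)
Bit 9: prefix='11' (no match yet)
Bit 10: prefix='110' -> emit 'o', reset

Answer: 4 d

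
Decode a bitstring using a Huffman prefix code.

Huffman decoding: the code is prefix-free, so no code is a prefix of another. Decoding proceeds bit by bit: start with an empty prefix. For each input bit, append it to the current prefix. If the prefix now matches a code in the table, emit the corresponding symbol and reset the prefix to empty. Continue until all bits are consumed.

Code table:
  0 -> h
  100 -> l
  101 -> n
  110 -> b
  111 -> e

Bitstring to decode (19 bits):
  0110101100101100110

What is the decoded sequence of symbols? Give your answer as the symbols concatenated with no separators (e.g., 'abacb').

Answer: hbnlnlb

Derivation:
Bit 0: prefix='0' -> emit 'h', reset
Bit 1: prefix='1' (no match yet)
Bit 2: prefix='11' (no match yet)
Bit 3: prefix='110' -> emit 'b', reset
Bit 4: prefix='1' (no match yet)
Bit 5: prefix='10' (no match yet)
Bit 6: prefix='101' -> emit 'n', reset
Bit 7: prefix='1' (no match yet)
Bit 8: prefix='10' (no match yet)
Bit 9: prefix='100' -> emit 'l', reset
Bit 10: prefix='1' (no match yet)
Bit 11: prefix='10' (no match yet)
Bit 12: prefix='101' -> emit 'n', reset
Bit 13: prefix='1' (no match yet)
Bit 14: prefix='10' (no match yet)
Bit 15: prefix='100' -> emit 'l', reset
Bit 16: prefix='1' (no match yet)
Bit 17: prefix='11' (no match yet)
Bit 18: prefix='110' -> emit 'b', reset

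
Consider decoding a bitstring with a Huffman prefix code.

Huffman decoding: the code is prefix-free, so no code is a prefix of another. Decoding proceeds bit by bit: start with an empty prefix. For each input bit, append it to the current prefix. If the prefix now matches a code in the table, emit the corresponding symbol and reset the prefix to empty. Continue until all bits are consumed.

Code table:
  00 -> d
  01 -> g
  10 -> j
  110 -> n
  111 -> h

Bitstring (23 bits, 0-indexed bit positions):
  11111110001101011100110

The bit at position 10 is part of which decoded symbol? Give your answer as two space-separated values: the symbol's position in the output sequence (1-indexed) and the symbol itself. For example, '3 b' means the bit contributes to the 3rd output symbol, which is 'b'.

Bit 0: prefix='1' (no match yet)
Bit 1: prefix='11' (no match yet)
Bit 2: prefix='111' -> emit 'h', reset
Bit 3: prefix='1' (no match yet)
Bit 4: prefix='11' (no match yet)
Bit 5: prefix='111' -> emit 'h', reset
Bit 6: prefix='1' (no match yet)
Bit 7: prefix='10' -> emit 'j', reset
Bit 8: prefix='0' (no match yet)
Bit 9: prefix='00' -> emit 'd', reset
Bit 10: prefix='1' (no match yet)
Bit 11: prefix='11' (no match yet)
Bit 12: prefix='110' -> emit 'n', reset
Bit 13: prefix='1' (no match yet)
Bit 14: prefix='10' -> emit 'j', reset

Answer: 5 n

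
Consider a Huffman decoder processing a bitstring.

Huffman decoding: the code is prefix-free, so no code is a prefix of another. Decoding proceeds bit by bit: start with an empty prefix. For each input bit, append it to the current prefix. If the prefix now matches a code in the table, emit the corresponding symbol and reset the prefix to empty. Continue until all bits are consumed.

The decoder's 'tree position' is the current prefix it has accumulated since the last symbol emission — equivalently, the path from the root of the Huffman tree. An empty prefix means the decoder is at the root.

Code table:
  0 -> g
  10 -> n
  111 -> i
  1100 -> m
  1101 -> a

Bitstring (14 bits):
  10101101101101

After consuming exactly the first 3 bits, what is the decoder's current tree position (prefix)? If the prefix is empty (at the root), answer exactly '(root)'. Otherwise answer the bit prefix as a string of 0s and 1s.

Answer: 1

Derivation:
Bit 0: prefix='1' (no match yet)
Bit 1: prefix='10' -> emit 'n', reset
Bit 2: prefix='1' (no match yet)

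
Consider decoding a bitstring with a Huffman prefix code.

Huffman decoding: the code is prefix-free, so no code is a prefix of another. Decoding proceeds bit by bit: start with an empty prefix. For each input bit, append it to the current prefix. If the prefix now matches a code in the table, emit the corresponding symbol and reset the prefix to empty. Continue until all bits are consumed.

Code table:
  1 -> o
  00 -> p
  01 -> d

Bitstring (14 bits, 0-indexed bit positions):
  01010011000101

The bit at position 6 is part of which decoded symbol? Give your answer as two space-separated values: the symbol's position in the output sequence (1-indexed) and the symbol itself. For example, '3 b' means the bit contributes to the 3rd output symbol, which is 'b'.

Bit 0: prefix='0' (no match yet)
Bit 1: prefix='01' -> emit 'd', reset
Bit 2: prefix='0' (no match yet)
Bit 3: prefix='01' -> emit 'd', reset
Bit 4: prefix='0' (no match yet)
Bit 5: prefix='00' -> emit 'p', reset
Bit 6: prefix='1' -> emit 'o', reset
Bit 7: prefix='1' -> emit 'o', reset
Bit 8: prefix='0' (no match yet)
Bit 9: prefix='00' -> emit 'p', reset
Bit 10: prefix='0' (no match yet)

Answer: 4 o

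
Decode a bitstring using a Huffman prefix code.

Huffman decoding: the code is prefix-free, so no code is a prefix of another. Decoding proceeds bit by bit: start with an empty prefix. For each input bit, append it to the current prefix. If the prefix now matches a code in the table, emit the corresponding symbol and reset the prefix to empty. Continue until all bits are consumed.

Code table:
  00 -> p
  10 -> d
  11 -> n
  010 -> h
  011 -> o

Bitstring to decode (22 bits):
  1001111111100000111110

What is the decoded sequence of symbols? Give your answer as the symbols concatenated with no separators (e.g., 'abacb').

Bit 0: prefix='1' (no match yet)
Bit 1: prefix='10' -> emit 'd', reset
Bit 2: prefix='0' (no match yet)
Bit 3: prefix='01' (no match yet)
Bit 4: prefix='011' -> emit 'o', reset
Bit 5: prefix='1' (no match yet)
Bit 6: prefix='11' -> emit 'n', reset
Bit 7: prefix='1' (no match yet)
Bit 8: prefix='11' -> emit 'n', reset
Bit 9: prefix='1' (no match yet)
Bit 10: prefix='11' -> emit 'n', reset
Bit 11: prefix='0' (no match yet)
Bit 12: prefix='00' -> emit 'p', reset
Bit 13: prefix='0' (no match yet)
Bit 14: prefix='00' -> emit 'p', reset
Bit 15: prefix='0' (no match yet)
Bit 16: prefix='01' (no match yet)
Bit 17: prefix='011' -> emit 'o', reset
Bit 18: prefix='1' (no match yet)
Bit 19: prefix='11' -> emit 'n', reset
Bit 20: prefix='1' (no match yet)
Bit 21: prefix='10' -> emit 'd', reset

Answer: donnnppond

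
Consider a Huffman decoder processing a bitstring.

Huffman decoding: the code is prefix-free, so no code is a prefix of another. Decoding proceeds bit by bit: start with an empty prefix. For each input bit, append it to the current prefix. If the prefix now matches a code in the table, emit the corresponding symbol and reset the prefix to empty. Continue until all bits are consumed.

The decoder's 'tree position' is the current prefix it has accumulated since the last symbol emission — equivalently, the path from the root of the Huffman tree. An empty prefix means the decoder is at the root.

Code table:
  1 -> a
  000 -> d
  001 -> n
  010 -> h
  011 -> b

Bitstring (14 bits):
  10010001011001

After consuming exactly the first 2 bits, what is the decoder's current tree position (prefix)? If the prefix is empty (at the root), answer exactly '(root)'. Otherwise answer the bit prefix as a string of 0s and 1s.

Answer: 0

Derivation:
Bit 0: prefix='1' -> emit 'a', reset
Bit 1: prefix='0' (no match yet)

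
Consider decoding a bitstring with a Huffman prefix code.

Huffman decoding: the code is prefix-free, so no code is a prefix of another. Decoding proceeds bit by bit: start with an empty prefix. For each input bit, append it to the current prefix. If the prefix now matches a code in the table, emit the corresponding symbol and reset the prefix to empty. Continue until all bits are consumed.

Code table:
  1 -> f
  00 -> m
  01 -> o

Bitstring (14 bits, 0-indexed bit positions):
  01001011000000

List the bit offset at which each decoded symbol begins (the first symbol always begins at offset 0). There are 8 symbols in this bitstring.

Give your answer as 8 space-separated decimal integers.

Answer: 0 2 4 5 7 8 10 12

Derivation:
Bit 0: prefix='0' (no match yet)
Bit 1: prefix='01' -> emit 'o', reset
Bit 2: prefix='0' (no match yet)
Bit 3: prefix='00' -> emit 'm', reset
Bit 4: prefix='1' -> emit 'f', reset
Bit 5: prefix='0' (no match yet)
Bit 6: prefix='01' -> emit 'o', reset
Bit 7: prefix='1' -> emit 'f', reset
Bit 8: prefix='0' (no match yet)
Bit 9: prefix='00' -> emit 'm', reset
Bit 10: prefix='0' (no match yet)
Bit 11: prefix='00' -> emit 'm', reset
Bit 12: prefix='0' (no match yet)
Bit 13: prefix='00' -> emit 'm', reset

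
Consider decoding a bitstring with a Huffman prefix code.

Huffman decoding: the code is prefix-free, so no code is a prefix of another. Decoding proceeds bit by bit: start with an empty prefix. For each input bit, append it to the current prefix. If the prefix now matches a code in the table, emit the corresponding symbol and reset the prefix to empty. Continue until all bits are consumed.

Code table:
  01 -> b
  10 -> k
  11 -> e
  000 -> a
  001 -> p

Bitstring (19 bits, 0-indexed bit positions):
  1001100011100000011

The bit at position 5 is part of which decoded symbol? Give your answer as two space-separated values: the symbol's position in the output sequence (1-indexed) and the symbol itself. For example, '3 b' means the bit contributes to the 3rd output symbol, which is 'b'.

Bit 0: prefix='1' (no match yet)
Bit 1: prefix='10' -> emit 'k', reset
Bit 2: prefix='0' (no match yet)
Bit 3: prefix='01' -> emit 'b', reset
Bit 4: prefix='1' (no match yet)
Bit 5: prefix='10' -> emit 'k', reset
Bit 6: prefix='0' (no match yet)
Bit 7: prefix='00' (no match yet)
Bit 8: prefix='001' -> emit 'p', reset
Bit 9: prefix='1' (no match yet)

Answer: 3 k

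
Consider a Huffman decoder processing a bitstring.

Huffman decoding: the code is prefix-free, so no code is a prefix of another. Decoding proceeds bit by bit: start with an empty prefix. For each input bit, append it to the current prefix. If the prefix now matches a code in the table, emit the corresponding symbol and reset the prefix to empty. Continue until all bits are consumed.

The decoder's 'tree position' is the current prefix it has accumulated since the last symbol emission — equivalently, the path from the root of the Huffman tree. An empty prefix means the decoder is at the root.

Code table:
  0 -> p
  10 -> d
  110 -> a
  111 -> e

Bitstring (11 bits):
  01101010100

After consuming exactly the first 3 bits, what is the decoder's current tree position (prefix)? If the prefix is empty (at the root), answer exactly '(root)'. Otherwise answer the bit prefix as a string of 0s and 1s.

Bit 0: prefix='0' -> emit 'p', reset
Bit 1: prefix='1' (no match yet)
Bit 2: prefix='11' (no match yet)

Answer: 11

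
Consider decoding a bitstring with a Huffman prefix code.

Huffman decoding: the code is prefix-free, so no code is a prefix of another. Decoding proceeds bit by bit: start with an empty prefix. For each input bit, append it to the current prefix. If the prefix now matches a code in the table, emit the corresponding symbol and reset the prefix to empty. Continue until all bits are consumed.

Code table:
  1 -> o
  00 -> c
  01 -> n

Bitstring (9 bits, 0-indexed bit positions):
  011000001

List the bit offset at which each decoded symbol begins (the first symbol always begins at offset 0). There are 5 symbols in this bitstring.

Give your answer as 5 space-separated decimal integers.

Bit 0: prefix='0' (no match yet)
Bit 1: prefix='01' -> emit 'n', reset
Bit 2: prefix='1' -> emit 'o', reset
Bit 3: prefix='0' (no match yet)
Bit 4: prefix='00' -> emit 'c', reset
Bit 5: prefix='0' (no match yet)
Bit 6: prefix='00' -> emit 'c', reset
Bit 7: prefix='0' (no match yet)
Bit 8: prefix='01' -> emit 'n', reset

Answer: 0 2 3 5 7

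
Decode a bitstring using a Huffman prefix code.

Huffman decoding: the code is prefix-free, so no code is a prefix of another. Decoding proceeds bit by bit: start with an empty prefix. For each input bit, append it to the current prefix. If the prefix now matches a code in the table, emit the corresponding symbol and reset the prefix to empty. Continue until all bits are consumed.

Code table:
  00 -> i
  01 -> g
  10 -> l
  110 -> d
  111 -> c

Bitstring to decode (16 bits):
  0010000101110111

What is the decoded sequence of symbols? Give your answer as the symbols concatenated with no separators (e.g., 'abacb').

Bit 0: prefix='0' (no match yet)
Bit 1: prefix='00' -> emit 'i', reset
Bit 2: prefix='1' (no match yet)
Bit 3: prefix='10' -> emit 'l', reset
Bit 4: prefix='0' (no match yet)
Bit 5: prefix='00' -> emit 'i', reset
Bit 6: prefix='0' (no match yet)
Bit 7: prefix='01' -> emit 'g', reset
Bit 8: prefix='0' (no match yet)
Bit 9: prefix='01' -> emit 'g', reset
Bit 10: prefix='1' (no match yet)
Bit 11: prefix='11' (no match yet)
Bit 12: prefix='110' -> emit 'd', reset
Bit 13: prefix='1' (no match yet)
Bit 14: prefix='11' (no match yet)
Bit 15: prefix='111' -> emit 'c', reset

Answer: iliggdc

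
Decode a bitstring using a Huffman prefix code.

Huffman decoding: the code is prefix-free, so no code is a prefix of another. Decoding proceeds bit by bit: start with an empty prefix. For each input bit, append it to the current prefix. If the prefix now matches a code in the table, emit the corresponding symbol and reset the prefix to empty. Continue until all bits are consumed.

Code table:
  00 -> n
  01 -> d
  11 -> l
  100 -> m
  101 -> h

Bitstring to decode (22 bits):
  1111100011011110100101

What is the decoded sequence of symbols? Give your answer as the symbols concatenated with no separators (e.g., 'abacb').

Bit 0: prefix='1' (no match yet)
Bit 1: prefix='11' -> emit 'l', reset
Bit 2: prefix='1' (no match yet)
Bit 3: prefix='11' -> emit 'l', reset
Bit 4: prefix='1' (no match yet)
Bit 5: prefix='10' (no match yet)
Bit 6: prefix='100' -> emit 'm', reset
Bit 7: prefix='0' (no match yet)
Bit 8: prefix='01' -> emit 'd', reset
Bit 9: prefix='1' (no match yet)
Bit 10: prefix='10' (no match yet)
Bit 11: prefix='101' -> emit 'h', reset
Bit 12: prefix='1' (no match yet)
Bit 13: prefix='11' -> emit 'l', reset
Bit 14: prefix='1' (no match yet)
Bit 15: prefix='10' (no match yet)
Bit 16: prefix='101' -> emit 'h', reset
Bit 17: prefix='0' (no match yet)
Bit 18: prefix='00' -> emit 'n', reset
Bit 19: prefix='1' (no match yet)
Bit 20: prefix='10' (no match yet)
Bit 21: prefix='101' -> emit 'h', reset

Answer: llmdhlhnh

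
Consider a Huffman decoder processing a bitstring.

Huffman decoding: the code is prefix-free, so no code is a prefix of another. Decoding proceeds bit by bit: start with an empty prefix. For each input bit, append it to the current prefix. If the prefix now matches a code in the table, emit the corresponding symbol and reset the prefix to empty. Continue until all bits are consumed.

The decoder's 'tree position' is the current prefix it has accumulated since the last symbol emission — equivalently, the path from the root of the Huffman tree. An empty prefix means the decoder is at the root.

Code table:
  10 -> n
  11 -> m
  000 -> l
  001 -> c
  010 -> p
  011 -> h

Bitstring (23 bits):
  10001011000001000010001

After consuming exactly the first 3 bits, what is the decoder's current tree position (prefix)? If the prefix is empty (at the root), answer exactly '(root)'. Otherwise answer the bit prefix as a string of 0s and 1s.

Answer: 0

Derivation:
Bit 0: prefix='1' (no match yet)
Bit 1: prefix='10' -> emit 'n', reset
Bit 2: prefix='0' (no match yet)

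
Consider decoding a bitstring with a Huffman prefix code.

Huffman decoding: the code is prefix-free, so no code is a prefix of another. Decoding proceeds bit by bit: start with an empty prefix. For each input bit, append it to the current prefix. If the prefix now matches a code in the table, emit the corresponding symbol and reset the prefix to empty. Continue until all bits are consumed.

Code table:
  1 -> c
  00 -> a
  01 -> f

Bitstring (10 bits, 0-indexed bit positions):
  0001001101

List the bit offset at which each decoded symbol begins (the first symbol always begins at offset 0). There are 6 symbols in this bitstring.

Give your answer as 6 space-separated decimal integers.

Answer: 0 2 4 6 7 8

Derivation:
Bit 0: prefix='0' (no match yet)
Bit 1: prefix='00' -> emit 'a', reset
Bit 2: prefix='0' (no match yet)
Bit 3: prefix='01' -> emit 'f', reset
Bit 4: prefix='0' (no match yet)
Bit 5: prefix='00' -> emit 'a', reset
Bit 6: prefix='1' -> emit 'c', reset
Bit 7: prefix='1' -> emit 'c', reset
Bit 8: prefix='0' (no match yet)
Bit 9: prefix='01' -> emit 'f', reset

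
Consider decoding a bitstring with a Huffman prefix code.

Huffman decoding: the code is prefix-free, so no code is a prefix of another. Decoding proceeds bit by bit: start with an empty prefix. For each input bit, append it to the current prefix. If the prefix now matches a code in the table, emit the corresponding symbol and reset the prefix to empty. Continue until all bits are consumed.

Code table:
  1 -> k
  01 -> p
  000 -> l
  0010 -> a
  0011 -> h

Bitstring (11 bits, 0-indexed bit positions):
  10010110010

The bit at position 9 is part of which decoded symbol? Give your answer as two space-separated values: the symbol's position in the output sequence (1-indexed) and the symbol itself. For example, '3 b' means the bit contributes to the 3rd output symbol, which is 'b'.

Answer: 5 a

Derivation:
Bit 0: prefix='1' -> emit 'k', reset
Bit 1: prefix='0' (no match yet)
Bit 2: prefix='00' (no match yet)
Bit 3: prefix='001' (no match yet)
Bit 4: prefix='0010' -> emit 'a', reset
Bit 5: prefix='1' -> emit 'k', reset
Bit 6: prefix='1' -> emit 'k', reset
Bit 7: prefix='0' (no match yet)
Bit 8: prefix='00' (no match yet)
Bit 9: prefix='001' (no match yet)
Bit 10: prefix='0010' -> emit 'a', reset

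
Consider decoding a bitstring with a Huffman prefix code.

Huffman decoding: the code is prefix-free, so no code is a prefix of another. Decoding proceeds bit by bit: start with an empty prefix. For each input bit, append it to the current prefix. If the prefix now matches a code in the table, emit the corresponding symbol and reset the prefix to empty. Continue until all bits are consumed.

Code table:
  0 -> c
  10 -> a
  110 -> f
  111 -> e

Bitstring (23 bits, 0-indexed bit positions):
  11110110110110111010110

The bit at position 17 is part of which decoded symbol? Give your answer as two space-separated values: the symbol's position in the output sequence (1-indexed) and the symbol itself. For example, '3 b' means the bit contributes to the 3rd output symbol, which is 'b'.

Answer: 7 c

Derivation:
Bit 0: prefix='1' (no match yet)
Bit 1: prefix='11' (no match yet)
Bit 2: prefix='111' -> emit 'e', reset
Bit 3: prefix='1' (no match yet)
Bit 4: prefix='10' -> emit 'a', reset
Bit 5: prefix='1' (no match yet)
Bit 6: prefix='11' (no match yet)
Bit 7: prefix='110' -> emit 'f', reset
Bit 8: prefix='1' (no match yet)
Bit 9: prefix='11' (no match yet)
Bit 10: prefix='110' -> emit 'f', reset
Bit 11: prefix='1' (no match yet)
Bit 12: prefix='11' (no match yet)
Bit 13: prefix='110' -> emit 'f', reset
Bit 14: prefix='1' (no match yet)
Bit 15: prefix='11' (no match yet)
Bit 16: prefix='111' -> emit 'e', reset
Bit 17: prefix='0' -> emit 'c', reset
Bit 18: prefix='1' (no match yet)
Bit 19: prefix='10' -> emit 'a', reset
Bit 20: prefix='1' (no match yet)
Bit 21: prefix='11' (no match yet)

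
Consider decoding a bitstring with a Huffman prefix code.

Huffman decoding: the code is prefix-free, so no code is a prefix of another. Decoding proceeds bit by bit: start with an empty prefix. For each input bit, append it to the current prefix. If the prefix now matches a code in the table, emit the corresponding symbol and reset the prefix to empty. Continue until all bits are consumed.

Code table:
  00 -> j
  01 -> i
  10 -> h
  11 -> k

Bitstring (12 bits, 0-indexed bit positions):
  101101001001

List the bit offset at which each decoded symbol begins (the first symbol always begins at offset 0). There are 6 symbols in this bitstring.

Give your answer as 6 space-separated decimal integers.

Bit 0: prefix='1' (no match yet)
Bit 1: prefix='10' -> emit 'h', reset
Bit 2: prefix='1' (no match yet)
Bit 3: prefix='11' -> emit 'k', reset
Bit 4: prefix='0' (no match yet)
Bit 5: prefix='01' -> emit 'i', reset
Bit 6: prefix='0' (no match yet)
Bit 7: prefix='00' -> emit 'j', reset
Bit 8: prefix='1' (no match yet)
Bit 9: prefix='10' -> emit 'h', reset
Bit 10: prefix='0' (no match yet)
Bit 11: prefix='01' -> emit 'i', reset

Answer: 0 2 4 6 8 10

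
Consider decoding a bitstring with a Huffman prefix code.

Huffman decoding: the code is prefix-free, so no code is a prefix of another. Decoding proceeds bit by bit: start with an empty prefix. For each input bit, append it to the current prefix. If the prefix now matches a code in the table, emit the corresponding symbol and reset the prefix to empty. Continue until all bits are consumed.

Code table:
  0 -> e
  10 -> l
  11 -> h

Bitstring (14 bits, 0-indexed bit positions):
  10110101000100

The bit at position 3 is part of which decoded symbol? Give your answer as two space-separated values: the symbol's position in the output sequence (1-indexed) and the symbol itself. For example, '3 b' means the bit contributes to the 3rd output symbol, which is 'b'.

Bit 0: prefix='1' (no match yet)
Bit 1: prefix='10' -> emit 'l', reset
Bit 2: prefix='1' (no match yet)
Bit 3: prefix='11' -> emit 'h', reset
Bit 4: prefix='0' -> emit 'e', reset
Bit 5: prefix='1' (no match yet)
Bit 6: prefix='10' -> emit 'l', reset
Bit 7: prefix='1' (no match yet)

Answer: 2 h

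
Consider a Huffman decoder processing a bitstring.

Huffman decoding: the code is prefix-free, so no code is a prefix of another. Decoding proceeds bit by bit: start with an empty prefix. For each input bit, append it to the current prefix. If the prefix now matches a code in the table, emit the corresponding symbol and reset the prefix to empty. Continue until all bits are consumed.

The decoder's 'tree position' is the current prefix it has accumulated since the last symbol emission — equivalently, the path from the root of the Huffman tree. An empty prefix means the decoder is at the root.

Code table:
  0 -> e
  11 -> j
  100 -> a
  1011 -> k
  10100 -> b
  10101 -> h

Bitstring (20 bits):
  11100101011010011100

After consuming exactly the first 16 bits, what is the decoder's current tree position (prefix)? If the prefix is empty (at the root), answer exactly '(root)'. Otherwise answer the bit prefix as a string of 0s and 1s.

Answer: 1

Derivation:
Bit 0: prefix='1' (no match yet)
Bit 1: prefix='11' -> emit 'j', reset
Bit 2: prefix='1' (no match yet)
Bit 3: prefix='10' (no match yet)
Bit 4: prefix='100' -> emit 'a', reset
Bit 5: prefix='1' (no match yet)
Bit 6: prefix='10' (no match yet)
Bit 7: prefix='101' (no match yet)
Bit 8: prefix='1010' (no match yet)
Bit 9: prefix='10101' -> emit 'h', reset
Bit 10: prefix='1' (no match yet)
Bit 11: prefix='10' (no match yet)
Bit 12: prefix='101' (no match yet)
Bit 13: prefix='1010' (no match yet)
Bit 14: prefix='10100' -> emit 'b', reset
Bit 15: prefix='1' (no match yet)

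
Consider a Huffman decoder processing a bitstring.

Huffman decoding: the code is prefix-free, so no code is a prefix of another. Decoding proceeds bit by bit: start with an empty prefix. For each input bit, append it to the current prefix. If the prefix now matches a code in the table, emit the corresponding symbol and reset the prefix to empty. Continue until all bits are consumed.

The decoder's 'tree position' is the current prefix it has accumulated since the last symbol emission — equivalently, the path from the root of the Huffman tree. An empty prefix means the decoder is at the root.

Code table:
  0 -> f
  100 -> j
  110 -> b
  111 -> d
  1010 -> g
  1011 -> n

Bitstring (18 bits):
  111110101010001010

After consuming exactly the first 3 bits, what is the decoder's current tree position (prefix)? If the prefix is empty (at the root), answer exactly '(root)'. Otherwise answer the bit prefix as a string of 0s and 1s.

Answer: (root)

Derivation:
Bit 0: prefix='1' (no match yet)
Bit 1: prefix='11' (no match yet)
Bit 2: prefix='111' -> emit 'd', reset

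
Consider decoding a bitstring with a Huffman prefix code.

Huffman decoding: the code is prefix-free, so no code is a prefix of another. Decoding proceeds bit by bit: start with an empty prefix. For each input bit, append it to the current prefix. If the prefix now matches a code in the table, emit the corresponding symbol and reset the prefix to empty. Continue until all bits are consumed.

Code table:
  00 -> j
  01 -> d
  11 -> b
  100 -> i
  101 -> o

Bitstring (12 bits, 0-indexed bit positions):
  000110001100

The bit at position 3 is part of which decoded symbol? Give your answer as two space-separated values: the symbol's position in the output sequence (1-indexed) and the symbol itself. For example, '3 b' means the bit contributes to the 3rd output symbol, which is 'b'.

Bit 0: prefix='0' (no match yet)
Bit 1: prefix='00' -> emit 'j', reset
Bit 2: prefix='0' (no match yet)
Bit 3: prefix='01' -> emit 'd', reset
Bit 4: prefix='1' (no match yet)
Bit 5: prefix='10' (no match yet)
Bit 6: prefix='100' -> emit 'i', reset
Bit 7: prefix='0' (no match yet)

Answer: 2 d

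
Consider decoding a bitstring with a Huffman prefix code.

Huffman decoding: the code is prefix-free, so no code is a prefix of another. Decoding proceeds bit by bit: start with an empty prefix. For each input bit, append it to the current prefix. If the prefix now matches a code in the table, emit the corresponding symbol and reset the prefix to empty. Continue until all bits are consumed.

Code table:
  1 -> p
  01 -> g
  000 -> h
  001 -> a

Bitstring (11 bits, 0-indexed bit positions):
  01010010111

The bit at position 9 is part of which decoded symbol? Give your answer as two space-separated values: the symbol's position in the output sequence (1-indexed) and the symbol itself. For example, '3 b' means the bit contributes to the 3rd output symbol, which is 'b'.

Bit 0: prefix='0' (no match yet)
Bit 1: prefix='01' -> emit 'g', reset
Bit 2: prefix='0' (no match yet)
Bit 3: prefix='01' -> emit 'g', reset
Bit 4: prefix='0' (no match yet)
Bit 5: prefix='00' (no match yet)
Bit 6: prefix='001' -> emit 'a', reset
Bit 7: prefix='0' (no match yet)
Bit 8: prefix='01' -> emit 'g', reset
Bit 9: prefix='1' -> emit 'p', reset
Bit 10: prefix='1' -> emit 'p', reset

Answer: 5 p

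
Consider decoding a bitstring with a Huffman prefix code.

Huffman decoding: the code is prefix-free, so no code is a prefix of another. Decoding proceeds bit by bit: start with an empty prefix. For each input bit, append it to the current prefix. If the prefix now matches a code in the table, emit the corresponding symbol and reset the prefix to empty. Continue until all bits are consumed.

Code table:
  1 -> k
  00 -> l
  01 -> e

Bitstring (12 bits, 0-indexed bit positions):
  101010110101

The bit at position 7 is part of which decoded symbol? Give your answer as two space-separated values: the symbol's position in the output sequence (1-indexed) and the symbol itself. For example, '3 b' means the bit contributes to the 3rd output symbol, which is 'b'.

Answer: 5 k

Derivation:
Bit 0: prefix='1' -> emit 'k', reset
Bit 1: prefix='0' (no match yet)
Bit 2: prefix='01' -> emit 'e', reset
Bit 3: prefix='0' (no match yet)
Bit 4: prefix='01' -> emit 'e', reset
Bit 5: prefix='0' (no match yet)
Bit 6: prefix='01' -> emit 'e', reset
Bit 7: prefix='1' -> emit 'k', reset
Bit 8: prefix='0' (no match yet)
Bit 9: prefix='01' -> emit 'e', reset
Bit 10: prefix='0' (no match yet)
Bit 11: prefix='01' -> emit 'e', reset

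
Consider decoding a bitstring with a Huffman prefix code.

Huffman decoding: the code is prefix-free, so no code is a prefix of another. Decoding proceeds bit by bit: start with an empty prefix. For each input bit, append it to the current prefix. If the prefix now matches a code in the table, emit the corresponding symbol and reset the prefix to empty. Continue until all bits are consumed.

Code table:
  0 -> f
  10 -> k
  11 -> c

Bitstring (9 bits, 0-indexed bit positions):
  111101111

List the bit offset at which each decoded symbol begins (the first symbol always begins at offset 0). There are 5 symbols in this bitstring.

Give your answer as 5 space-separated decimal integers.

Answer: 0 2 4 5 7

Derivation:
Bit 0: prefix='1' (no match yet)
Bit 1: prefix='11' -> emit 'c', reset
Bit 2: prefix='1' (no match yet)
Bit 3: prefix='11' -> emit 'c', reset
Bit 4: prefix='0' -> emit 'f', reset
Bit 5: prefix='1' (no match yet)
Bit 6: prefix='11' -> emit 'c', reset
Bit 7: prefix='1' (no match yet)
Bit 8: prefix='11' -> emit 'c', reset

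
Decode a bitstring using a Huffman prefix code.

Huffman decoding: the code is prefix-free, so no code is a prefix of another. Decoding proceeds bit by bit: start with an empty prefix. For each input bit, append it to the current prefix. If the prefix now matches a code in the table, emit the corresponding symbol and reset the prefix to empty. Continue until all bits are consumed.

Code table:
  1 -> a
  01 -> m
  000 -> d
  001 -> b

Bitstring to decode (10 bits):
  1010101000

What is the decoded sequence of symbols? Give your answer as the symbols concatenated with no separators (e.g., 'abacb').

Answer: ammmd

Derivation:
Bit 0: prefix='1' -> emit 'a', reset
Bit 1: prefix='0' (no match yet)
Bit 2: prefix='01' -> emit 'm', reset
Bit 3: prefix='0' (no match yet)
Bit 4: prefix='01' -> emit 'm', reset
Bit 5: prefix='0' (no match yet)
Bit 6: prefix='01' -> emit 'm', reset
Bit 7: prefix='0' (no match yet)
Bit 8: prefix='00' (no match yet)
Bit 9: prefix='000' -> emit 'd', reset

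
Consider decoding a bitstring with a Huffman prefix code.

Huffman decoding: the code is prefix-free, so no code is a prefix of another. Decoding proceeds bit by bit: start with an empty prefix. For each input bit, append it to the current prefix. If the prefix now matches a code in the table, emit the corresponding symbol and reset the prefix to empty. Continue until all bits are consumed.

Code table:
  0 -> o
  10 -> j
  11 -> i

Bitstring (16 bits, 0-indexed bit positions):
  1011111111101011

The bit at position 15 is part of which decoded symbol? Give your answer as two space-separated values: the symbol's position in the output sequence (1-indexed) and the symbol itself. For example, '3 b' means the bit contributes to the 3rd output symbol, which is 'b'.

Bit 0: prefix='1' (no match yet)
Bit 1: prefix='10' -> emit 'j', reset
Bit 2: prefix='1' (no match yet)
Bit 3: prefix='11' -> emit 'i', reset
Bit 4: prefix='1' (no match yet)
Bit 5: prefix='11' -> emit 'i', reset
Bit 6: prefix='1' (no match yet)
Bit 7: prefix='11' -> emit 'i', reset
Bit 8: prefix='1' (no match yet)
Bit 9: prefix='11' -> emit 'i', reset
Bit 10: prefix='1' (no match yet)
Bit 11: prefix='10' -> emit 'j', reset
Bit 12: prefix='1' (no match yet)
Bit 13: prefix='10' -> emit 'j', reset
Bit 14: prefix='1' (no match yet)
Bit 15: prefix='11' -> emit 'i', reset

Answer: 8 i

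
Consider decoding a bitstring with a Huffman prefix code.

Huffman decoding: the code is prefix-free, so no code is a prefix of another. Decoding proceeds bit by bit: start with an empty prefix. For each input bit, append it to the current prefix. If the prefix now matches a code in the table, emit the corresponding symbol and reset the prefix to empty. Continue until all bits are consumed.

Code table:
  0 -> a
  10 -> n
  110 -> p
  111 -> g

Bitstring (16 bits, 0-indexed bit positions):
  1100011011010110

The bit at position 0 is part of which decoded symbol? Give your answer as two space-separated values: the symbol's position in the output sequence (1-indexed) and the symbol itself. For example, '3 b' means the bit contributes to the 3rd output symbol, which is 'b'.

Bit 0: prefix='1' (no match yet)
Bit 1: prefix='11' (no match yet)
Bit 2: prefix='110' -> emit 'p', reset
Bit 3: prefix='0' -> emit 'a', reset
Bit 4: prefix='0' -> emit 'a', reset

Answer: 1 p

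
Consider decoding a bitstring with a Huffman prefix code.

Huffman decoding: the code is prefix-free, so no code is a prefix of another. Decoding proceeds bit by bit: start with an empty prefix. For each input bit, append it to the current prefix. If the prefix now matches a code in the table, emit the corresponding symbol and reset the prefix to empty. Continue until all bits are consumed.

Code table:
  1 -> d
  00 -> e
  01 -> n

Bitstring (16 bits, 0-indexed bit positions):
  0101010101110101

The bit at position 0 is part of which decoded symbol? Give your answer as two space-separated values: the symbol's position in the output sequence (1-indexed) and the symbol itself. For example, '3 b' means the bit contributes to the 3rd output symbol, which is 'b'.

Answer: 1 n

Derivation:
Bit 0: prefix='0' (no match yet)
Bit 1: prefix='01' -> emit 'n', reset
Bit 2: prefix='0' (no match yet)
Bit 3: prefix='01' -> emit 'n', reset
Bit 4: prefix='0' (no match yet)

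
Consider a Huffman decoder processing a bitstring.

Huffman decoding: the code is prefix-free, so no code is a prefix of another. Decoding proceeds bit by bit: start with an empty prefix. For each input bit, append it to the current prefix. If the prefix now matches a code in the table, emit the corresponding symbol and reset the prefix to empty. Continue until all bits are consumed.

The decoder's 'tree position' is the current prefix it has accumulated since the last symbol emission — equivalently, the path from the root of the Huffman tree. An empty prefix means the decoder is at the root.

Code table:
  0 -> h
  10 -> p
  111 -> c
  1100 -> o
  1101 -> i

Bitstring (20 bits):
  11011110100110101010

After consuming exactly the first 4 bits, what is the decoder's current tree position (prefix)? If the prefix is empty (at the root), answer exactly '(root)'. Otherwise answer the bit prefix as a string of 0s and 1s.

Answer: (root)

Derivation:
Bit 0: prefix='1' (no match yet)
Bit 1: prefix='11' (no match yet)
Bit 2: prefix='110' (no match yet)
Bit 3: prefix='1101' -> emit 'i', reset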